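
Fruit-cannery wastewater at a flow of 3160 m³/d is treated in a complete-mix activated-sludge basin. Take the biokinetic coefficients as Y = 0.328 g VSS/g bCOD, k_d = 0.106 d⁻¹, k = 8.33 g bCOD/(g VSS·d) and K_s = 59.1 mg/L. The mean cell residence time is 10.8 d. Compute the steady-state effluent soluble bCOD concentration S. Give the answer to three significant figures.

Effluent substrate depends only on kinetics and SRT: S = K_s(1 + k_d θ_c) / [θ_c(Yk − k_d) − 1] = 59.1 × (1 + 0.106 × 10.8) / [10.8 × (0.328 × 8.33 − 0.106) − 1] = 126.8 / 27.36 = 4.632 mg/L.

S ≈ 4.63 mg/L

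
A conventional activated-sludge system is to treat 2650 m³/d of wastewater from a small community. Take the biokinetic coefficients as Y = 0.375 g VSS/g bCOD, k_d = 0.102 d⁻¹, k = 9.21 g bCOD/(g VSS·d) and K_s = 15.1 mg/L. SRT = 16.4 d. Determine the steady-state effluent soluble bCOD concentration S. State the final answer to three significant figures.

Effluent substrate depends only on kinetics and SRT: S = K_s(1 + k_d θ_c) / [θ_c(Yk − k_d) − 1] = 15.1 × (1 + 0.102 × 16.4) / [16.4 × (0.375 × 9.21 − 0.102) − 1] = 40.36 / 53.97 = 0.7478 mg/L.

S ≈ 0.748 mg/L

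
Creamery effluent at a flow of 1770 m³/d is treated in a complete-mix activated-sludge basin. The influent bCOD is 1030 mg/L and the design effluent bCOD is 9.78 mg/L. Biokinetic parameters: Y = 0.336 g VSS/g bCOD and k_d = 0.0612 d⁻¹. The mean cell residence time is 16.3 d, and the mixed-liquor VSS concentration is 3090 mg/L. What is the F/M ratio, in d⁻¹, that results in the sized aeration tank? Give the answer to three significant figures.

F/M ≈ 0.368 d⁻¹

Steady-state biomass mass balance: V·X·(1 + k_d·θ_c) = Y·Q·(S₀ − S)·θ_c, so V = 0.336 × 1770 × (1030 − 9.78) × 16.3 / [3090 × (1 + 0.0612 × 16.3)] = 9.89×10^6 / 6172 = 1602 m³.
F/M = applied load / biomass = Q·S₀/(V·X) = 1770 × 1030 / (1602 × 3090) = 0.3682 d⁻¹.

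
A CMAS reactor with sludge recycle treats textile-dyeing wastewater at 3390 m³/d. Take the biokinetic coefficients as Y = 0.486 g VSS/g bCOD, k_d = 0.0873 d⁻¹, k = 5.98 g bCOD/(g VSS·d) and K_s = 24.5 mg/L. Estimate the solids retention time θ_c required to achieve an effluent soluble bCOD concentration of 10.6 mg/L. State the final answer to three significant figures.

θ_c ≈ 1.27 d

Specific growth rate at S = 10.6 mg/L: μ = YkS/(K_s+S) = 0.486·5.98·10.6/(24.5+10.6) = 0.8777 d⁻¹.
Then 1/θ_c = μ − k_d = 0.8777 − 0.0873 = 0.7904 d⁻¹, giving θ_c = 1.265 d.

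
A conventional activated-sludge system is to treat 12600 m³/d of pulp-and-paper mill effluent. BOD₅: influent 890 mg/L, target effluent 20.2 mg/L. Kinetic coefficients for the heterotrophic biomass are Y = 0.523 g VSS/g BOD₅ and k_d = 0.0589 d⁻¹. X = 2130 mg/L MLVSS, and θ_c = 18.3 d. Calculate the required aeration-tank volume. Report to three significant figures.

V ≈ 23700 m³

Rearranging the biomass balance for a CMAS with decay, V = Y·Q·ΔS·θ_c / [X·(1+k_d θ_c)] = 0.523 × 12600 × (890 − 20.2) × 18.3 / [2130 × (1 + 0.0589 × 18.3)] = 1.05×10^8 / 4426 = 23700 m³.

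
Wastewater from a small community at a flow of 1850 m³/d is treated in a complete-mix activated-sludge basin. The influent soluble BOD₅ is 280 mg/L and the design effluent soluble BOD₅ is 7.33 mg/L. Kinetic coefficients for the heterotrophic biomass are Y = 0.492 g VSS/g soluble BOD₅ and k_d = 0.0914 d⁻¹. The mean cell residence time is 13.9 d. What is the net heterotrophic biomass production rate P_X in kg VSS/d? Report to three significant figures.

Observed yield with endogenous decay: Y_obs = Y / (1 + k_d·θ_c) = 0.492 / (1 + 0.0914 × 13.9) = 0.492 / 2.270 = 0.2167 g VSS/g soluble BOD₅.
Substrate removed = Q·(S₀ − S) = 1850 m³/d × (280 − 7.33) g/m³ = 5.04×10^5 g/d = 504.4 kg/d.
P_X = Y_obs · Q(S₀ − S) = 0.2167 × 504.4 = 109.3 kg VSS/d.

P_X ≈ 109 kg VSS/d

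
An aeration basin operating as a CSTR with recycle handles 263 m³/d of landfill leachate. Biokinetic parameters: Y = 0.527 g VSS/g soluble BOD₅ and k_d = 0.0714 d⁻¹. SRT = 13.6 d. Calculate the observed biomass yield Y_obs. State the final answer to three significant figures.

The observed yield is Y_obs = Y/(1 + k_d·θ_c) = 0.527 / (1 + 0.0714 × 13.6) = 0.527 / 1.971 = 0.2674 g VSS per g soluble BOD₅ removed.

Y_obs ≈ 0.267 g VSS/g soluble BOD₅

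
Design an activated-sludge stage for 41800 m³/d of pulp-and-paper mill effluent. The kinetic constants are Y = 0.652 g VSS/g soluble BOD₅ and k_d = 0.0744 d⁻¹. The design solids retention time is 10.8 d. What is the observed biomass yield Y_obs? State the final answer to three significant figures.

Y_obs ≈ 0.362 g VSS/g soluble BOD₅

Correct the yield for decay: Y_obs = Y/(1 + k_d θ_c) = 0.652 / (1 + 0.0744 × 10.8) = 0.652 / 1.804 = 0.3615.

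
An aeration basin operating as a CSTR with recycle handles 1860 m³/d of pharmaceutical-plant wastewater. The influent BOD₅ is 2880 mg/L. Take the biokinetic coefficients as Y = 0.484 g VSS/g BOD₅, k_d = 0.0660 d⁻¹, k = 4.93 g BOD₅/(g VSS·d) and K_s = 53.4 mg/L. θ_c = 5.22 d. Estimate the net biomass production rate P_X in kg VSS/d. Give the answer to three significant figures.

From the Monod/SRT balance for a CMAS, S = K_s·(1+k_d θ_c)/[θ_c·(Y k − k_d) − 1] = 53.4 × (1 + 0.0660 × 5.22) / [5.22 × (0.484 × 4.93 − 0.0660) − 1] = 71.80 / 11.11 = 6.462 mg/L.
Correct the yield for decay: Y_obs = Y/(1 + k_d θ_c) = 0.484 / (1 + 0.0660 × 5.22) = 0.484 / 1.345 = 0.3600.
Mass of BOD₅ removed per day: Q(S₀ − S) = 1860 × 2874 g/m³ = 5345 kg/d.
Net biomass production P_X = Y_obs × Q·(S₀ − S) = 0.3600 × 5345 = 1924 kg VSS/d.

P_X ≈ 1920 kg VSS/d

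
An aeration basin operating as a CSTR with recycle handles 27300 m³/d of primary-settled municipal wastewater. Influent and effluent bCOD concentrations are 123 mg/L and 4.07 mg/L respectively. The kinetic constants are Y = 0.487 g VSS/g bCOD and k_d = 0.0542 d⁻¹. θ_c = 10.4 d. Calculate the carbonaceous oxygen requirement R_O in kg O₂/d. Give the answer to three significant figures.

Correct the yield for decay: Y_obs = Y/(1 + k_d θ_c) = 0.487 / (1 + 0.0542 × 10.4) = 0.487 / 1.564 = 0.3114.
Q·(S₀ − S) = 27300 × (123 − 4.07) × 10⁻³ = 3247 kg/d removed.
P_X = Y_obs·Q·(S₀ − S) = 0.3114 × 3247 = 1011 kg VSS/d.
R_O = Q·(S₀ − S) − 1.42·P_X = 3247 − 1.42 × 1011 = 1811 kg O₂/d.

R_O ≈ 1810 kg O₂/d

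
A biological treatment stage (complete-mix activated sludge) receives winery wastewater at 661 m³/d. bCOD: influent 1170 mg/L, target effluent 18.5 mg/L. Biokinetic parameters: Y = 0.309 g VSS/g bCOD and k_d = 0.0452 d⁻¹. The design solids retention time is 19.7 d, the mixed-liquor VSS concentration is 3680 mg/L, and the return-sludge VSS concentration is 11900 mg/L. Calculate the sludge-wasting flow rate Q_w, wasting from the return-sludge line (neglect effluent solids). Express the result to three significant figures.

Rearranging the biomass balance for a CMAS with decay, V = Y·Q·ΔS·θ_c / [X·(1+k_d θ_c)] = 0.309 × 661 × (1170 − 18.5) × 19.7 / [3680 × (1 + 0.0452 × 19.7)] = 4.63×10^6 / 6957 = 666.0 m³.
θ_c = V·X/(Q_w·X_r) when wasting from the recycle, so Q_w = V·X/(θ_c·X_r) = 666.0 × 3680 / (19.7 × 11900) = 10.45 m³/d.

Q_w ≈ 10.5 m³/d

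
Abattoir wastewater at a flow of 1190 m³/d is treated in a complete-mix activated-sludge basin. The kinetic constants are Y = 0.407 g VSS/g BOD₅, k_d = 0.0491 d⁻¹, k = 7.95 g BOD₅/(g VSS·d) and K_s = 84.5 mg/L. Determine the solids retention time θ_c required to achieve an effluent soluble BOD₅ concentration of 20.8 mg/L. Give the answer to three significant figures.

θ_c ≈ 1.69 d

Specific growth rate at S = 20.8 mg/L: μ = YkS/(K_s+S) = 0.407·7.95·20.8/(84.5+20.8) = 0.6391 d⁻¹.
Then 1/θ_c = μ − k_d = 0.6391 − 0.0491 = 0.5900 d⁻¹, giving θ_c = 1.695 d.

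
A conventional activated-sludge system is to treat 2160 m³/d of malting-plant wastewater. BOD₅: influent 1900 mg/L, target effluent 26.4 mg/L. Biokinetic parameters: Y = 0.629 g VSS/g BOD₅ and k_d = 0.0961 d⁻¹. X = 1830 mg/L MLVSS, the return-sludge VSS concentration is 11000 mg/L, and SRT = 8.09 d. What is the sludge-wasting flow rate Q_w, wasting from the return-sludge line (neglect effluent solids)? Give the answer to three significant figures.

Rearranging the biomass balance for a CMAS with decay, V = Y·Q·ΔS·θ_c / [X·(1+k_d θ_c)] = 0.629 × 2160 × (1900 − 26.4) × 8.09 / [1830 × (1 + 0.0961 × 8.09)] = 2.06×10^7 / 3253 = 6331 m³.
Wasting from the return line (neglecting effluent solids): Q_w = V·X / (θ_c·X_r) = 6331 × 1830 / (8.09 × 11000) = 130.2 m³/d.

Q_w ≈ 130 m³/d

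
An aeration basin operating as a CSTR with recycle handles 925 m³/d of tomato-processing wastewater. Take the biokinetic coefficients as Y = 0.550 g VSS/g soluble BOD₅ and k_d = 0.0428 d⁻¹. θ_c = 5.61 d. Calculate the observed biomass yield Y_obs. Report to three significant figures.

Observed yield with endogenous decay: Y_obs = Y / (1 + k_d·θ_c) = 0.550 / (1 + 0.0428 × 5.61) = 0.550 / 1.240 = 0.4435 g VSS/g soluble BOD₅.

Y_obs ≈ 0.444 g VSS/g soluble BOD₅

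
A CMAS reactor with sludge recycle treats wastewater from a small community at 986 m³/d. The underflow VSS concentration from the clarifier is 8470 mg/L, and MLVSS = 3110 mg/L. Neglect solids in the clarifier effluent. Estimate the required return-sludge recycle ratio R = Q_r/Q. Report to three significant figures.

R ≈ 0.580

R = Q_r/Q = X/(X_r − X) = 3110 / (8470 − 3110) = 0.5802.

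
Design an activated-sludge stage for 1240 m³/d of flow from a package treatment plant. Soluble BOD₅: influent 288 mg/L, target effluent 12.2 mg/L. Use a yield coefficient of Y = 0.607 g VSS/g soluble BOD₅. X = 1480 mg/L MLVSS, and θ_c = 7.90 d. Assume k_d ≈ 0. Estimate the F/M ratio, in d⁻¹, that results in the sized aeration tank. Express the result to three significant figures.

F/M ≈ 0.218 d⁻¹

V·X = Y·Q·ΔS·θ_c gives V = 0.607 × 1240 × (288 − 12.2) × 7.90 / 1480 = 1108 m³.
F/M = applied load / biomass = Q·S₀/(V·X) = 1240 × 288 / (1108 × 1480) = 0.2178 d⁻¹.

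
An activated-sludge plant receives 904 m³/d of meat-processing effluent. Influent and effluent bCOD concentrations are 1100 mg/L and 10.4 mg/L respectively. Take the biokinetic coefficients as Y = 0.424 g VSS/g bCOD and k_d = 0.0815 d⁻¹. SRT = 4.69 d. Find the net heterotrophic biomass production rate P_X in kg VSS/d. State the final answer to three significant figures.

The observed yield is Y_obs = Y/(1 + k_d·θ_c) = 0.424 / (1 + 0.0815 × 4.69) = 0.424 / 1.382 = 0.3067 g VSS per g bCOD removed.
Mass of bCOD removed per day: Q(S₀ − S) = 904 × 1090 g/m³ = 985.0 kg/d.
P_X = Y_obs · Q(S₀ − S) = 0.3067 × 985.0 = 302.1 kg VSS/d.

P_X ≈ 302 kg VSS/d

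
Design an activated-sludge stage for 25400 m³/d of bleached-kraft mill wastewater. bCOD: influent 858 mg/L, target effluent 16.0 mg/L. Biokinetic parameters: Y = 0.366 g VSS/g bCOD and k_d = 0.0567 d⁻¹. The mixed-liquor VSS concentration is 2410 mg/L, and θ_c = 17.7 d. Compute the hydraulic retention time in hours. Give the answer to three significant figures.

τ ≈ 27.1 h

Rearranging the biomass balance for a CMAS with decay, V = Y·Q·ΔS·θ_c / [X·(1+k_d θ_c)] = 0.366 × 25400 × (858 − 16.0) × 17.7 / [2410 × (1 + 0.0567 × 17.7)] = 1.39×10^8 / 4829 = 28693 m³.
HRT = V/Q = 28693 m³ / 25400 m³·d⁻¹ = 1.130 d × 24 = 27.11 h.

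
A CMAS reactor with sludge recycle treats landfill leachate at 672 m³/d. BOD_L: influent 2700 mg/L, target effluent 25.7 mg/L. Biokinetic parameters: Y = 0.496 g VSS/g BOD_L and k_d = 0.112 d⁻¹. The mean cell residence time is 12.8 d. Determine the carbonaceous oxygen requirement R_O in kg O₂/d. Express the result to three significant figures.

Y_obs = Y / (1 + k_d θ_c) = 0.496 / (1 + 0.112 × 12.8) = 0.496 / 2.434 = 0.2038.
Mass of BOD_L removed per day: Q(S₀ − S) = 672 × 2674 g/m³ = 1797 kg/d.
Biomass synthesised: P_X = Y_obs × 1797 = 366.3 kg VSS/d.
R_O = Q·(S₀ − S) − 1.42·P_X = 1797 − 1.42 × 366.3 = 1277 kg O₂/d.

R_O ≈ 1280 kg O₂/d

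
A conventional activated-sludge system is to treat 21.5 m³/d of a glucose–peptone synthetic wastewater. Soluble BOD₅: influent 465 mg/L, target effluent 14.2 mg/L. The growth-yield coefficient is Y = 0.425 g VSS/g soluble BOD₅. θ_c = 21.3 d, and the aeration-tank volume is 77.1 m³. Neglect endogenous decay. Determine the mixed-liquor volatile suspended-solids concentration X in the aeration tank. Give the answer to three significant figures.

X ≈ 1140 mg/L

Without decay, X = Y Q (S₀−S) θ_c / V = 0.425 × 21.5 × (465 − 14.2) × 21.3 / 77.1 = 1138 mg/L.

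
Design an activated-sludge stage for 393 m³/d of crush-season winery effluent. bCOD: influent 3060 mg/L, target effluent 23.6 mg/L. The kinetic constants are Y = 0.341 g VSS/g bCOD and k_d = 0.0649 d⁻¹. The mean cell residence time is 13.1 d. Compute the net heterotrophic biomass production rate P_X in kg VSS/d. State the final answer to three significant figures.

Y_obs = Y / (1 + k_d θ_c) = 0.341 / (1 + 0.0649 × 13.1) = 0.341 / 1.850 = 0.1843.
ΔS = 3060 − 23.6 = 3036 mg/L, so the substrate removal rate is 393 × 3036/1000 = 1193 kg bCOD/d.
So the net sludge growth is P_X = 0.1843 × 1193 = 219.9 kg VSS/d.

P_X ≈ 220 kg VSS/d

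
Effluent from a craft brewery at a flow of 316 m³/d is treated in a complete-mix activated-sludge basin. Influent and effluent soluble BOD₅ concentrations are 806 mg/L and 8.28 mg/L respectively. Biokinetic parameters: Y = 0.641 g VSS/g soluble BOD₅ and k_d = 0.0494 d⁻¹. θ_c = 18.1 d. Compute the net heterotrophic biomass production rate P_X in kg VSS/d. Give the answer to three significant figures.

P_X ≈ 85.3 kg VSS/d

Observed yield with endogenous decay: Y_obs = Y / (1 + k_d·θ_c) = 0.641 / (1 + 0.0494 × 18.1) = 0.641 / 1.894 = 0.3384 g VSS/g soluble BOD₅.
Q·(S₀ − S) = 316 × (806 − 8.28) × 10⁻³ = 252.1 kg/d removed.
P_X = Y_obs · Q(S₀ − S) = 0.3384 × 252.1 = 85.31 kg VSS/d.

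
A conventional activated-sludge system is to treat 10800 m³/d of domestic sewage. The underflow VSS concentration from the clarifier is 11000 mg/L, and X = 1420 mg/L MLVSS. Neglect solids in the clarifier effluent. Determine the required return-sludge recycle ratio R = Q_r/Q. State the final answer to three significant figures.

R = Q_r/Q = X/(X_r − X) = 1420 / (11000 − 1420) = 0.1482.

R ≈ 0.148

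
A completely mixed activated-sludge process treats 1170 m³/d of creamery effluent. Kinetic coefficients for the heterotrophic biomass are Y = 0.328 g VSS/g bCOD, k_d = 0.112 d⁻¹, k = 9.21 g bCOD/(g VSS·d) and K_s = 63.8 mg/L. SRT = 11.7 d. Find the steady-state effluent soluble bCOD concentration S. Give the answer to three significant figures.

From the Monod/SRT balance for a CMAS, S = K_s·(1+k_d θ_c)/[θ_c·(Y k − k_d) − 1] = 63.8 × (1 + 0.112 × 11.7) / [11.7 × (0.328 × 9.21 − 0.112) − 1] = 147.4 / 33.03 = 4.462 mg/L.

S ≈ 4.46 mg/L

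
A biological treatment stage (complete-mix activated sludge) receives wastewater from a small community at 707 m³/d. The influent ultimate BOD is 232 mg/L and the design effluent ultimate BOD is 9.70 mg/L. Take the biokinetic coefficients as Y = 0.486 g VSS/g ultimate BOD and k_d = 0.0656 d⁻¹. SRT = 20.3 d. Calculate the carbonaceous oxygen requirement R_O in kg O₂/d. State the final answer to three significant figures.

R_O ≈ 111 kg O₂/d

Observed yield with endogenous decay: Y_obs = Y / (1 + k_d·θ_c) = 0.486 / (1 + 0.0656 × 20.3) = 0.486 / 2.332 = 0.2084 g VSS/g ultimate BOD.
Mass of ultimate BOD removed per day: Q(S₀ − S) = 707 × 222.3 g/m³ = 157.2 kg/d.
Net sludge production P_X = 0.2084 × 157.2 = 32.76 kg VSS/d.
R_O = Q·(S₀ − S) − 1.42·P_X = 157.2 − 1.42 × 32.76 = 110.6 kg O₂/d.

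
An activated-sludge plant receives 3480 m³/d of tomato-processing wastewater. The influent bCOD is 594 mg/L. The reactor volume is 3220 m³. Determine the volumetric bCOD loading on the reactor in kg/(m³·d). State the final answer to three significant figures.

Applied bCOD load per unit volume = Q·S₀/V = (3480 × 594/1000)/3220 = 0.6420 kg bCOD·m⁻³·d⁻¹.

L_v ≈ 0.642 kg bCOD/(m³·d)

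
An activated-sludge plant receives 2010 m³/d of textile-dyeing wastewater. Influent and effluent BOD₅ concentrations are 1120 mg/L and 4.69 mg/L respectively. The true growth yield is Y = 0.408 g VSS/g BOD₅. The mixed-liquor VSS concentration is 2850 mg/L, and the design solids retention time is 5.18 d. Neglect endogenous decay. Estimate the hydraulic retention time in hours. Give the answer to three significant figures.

With k_d = 0 the design equation reduces to V = Y Q (S₀−S) θ_c / X = 0.408 × 2010 × (1120 − 4.69) × 5.18 / 2850 = 1662 m³.
Hydraulic retention time τ = V/Q = 1662 / 2010 = 0.8271 d = 19.85 h.

τ ≈ 19.8 h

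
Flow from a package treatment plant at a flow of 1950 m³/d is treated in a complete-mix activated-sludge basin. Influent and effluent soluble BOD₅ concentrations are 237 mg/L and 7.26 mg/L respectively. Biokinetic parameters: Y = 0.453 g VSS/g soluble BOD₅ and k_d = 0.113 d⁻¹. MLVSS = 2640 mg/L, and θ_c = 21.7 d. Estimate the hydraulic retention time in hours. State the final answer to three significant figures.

Steady-state biomass mass balance: V·X·(1 + k_d·θ_c) = Y·Q·(S₀ − S)·θ_c, so V = 0.453 × 1950 × (237 − 7.26) × 21.7 / [2640 × (1 + 0.113 × 21.7)] = 4.4×10^6 / 9114 = 483.2 m³.
τ = V/Q = 483.2/1950 = 0.2478 d, or 5.947 h.

τ ≈ 5.95 h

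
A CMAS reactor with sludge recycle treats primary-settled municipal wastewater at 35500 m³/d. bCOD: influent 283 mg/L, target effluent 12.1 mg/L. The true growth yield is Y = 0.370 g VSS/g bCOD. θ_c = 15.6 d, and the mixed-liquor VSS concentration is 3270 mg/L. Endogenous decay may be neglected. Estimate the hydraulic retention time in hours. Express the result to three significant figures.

τ ≈ 11.5 h

Biomass mass balance (decay neglected): V·X = Y·Q·(S₀ − S)·θ_c, so V = 0.370 × 35500 × (283 − 12.1) × 15.6 / 3270 = 16975 m³.
Hydraulic retention time τ = V/Q = 16975 / 35500 = 0.4782 d = 11.48 h.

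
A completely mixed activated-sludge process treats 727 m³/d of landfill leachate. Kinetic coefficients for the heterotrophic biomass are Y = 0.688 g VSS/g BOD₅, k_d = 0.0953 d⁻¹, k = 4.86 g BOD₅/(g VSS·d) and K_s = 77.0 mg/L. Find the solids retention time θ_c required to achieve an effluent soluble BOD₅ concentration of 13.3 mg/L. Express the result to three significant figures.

From 1/θ_c = Y·k·S/(K_s + S) − k_d: Y·k·S/(K_s+S) = 0.688 × 4.86 × 13.3 / (77.0 + 13.3) = 0.4925 d⁻¹.
1/θ_c = 0.4925 − 0.0953 = 0.3972 d⁻¹, so θ_c = 2.518 d.

θ_c ≈ 2.52 d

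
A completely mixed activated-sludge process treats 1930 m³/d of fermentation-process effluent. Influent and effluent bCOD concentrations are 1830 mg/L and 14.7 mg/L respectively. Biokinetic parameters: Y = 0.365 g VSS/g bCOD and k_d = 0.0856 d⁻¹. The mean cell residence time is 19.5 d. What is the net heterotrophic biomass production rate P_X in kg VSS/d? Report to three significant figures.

Y_obs = Y / (1 + k_d θ_c) = 0.365 / (1 + 0.0856 × 19.5) = 0.365 / 2.669 = 0.1367.
Q·(S₀ − S) = 1930 × (1830 − 14.7) × 10⁻³ = 3504 kg/d removed.
P_X = Y_obs · Q(S₀ − S) = 0.1367 × 3504 = 479.1 kg VSS/d.

P_X ≈ 479 kg VSS/d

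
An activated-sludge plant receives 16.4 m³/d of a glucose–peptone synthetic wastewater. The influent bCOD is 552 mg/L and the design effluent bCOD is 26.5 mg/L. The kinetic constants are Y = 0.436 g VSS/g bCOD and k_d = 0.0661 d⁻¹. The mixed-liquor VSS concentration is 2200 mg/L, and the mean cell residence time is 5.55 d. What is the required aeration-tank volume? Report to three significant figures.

Rearranging the biomass balance for a CMAS with decay, V = Y·Q·ΔS·θ_c / [X·(1+k_d θ_c)] = 0.436 × 16.4 × (552 − 26.5) × 5.55 / [2200 × (1 + 0.0661 × 5.55)] = 2.09×10^4 / 3007 = 6.935 m³.

V ≈ 6.94 m³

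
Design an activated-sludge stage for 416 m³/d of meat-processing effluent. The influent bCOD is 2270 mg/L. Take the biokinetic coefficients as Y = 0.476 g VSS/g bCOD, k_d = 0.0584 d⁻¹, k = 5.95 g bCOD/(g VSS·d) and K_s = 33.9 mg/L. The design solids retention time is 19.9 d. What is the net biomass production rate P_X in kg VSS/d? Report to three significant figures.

P_X ≈ 208 kg VSS/d

For a completely mixed reactor with recycle the Lawrence–McCarty relation gives S = K_s·(1 + k_d·θ_c) / [θ_c·(Y·k − k_d) − 1] = 33.9 × (1 + 0.0584 × 19.9) / [19.9 × (0.476 × 5.95 − 0.0584) − 1] = 73.30 / 54.20 = 1.352 mg/L.
Correct the yield for decay: Y_obs = Y/(1 + k_d θ_c) = 0.476 / (1 + 0.0584 × 19.9) = 0.476 / 2.162 = 0.2202.
Mass of bCOD removed per day: Q(S₀ − S) = 416 × 2269 g/m³ = 943.8 kg/d.
Net biomass production P_X = Y_obs × Q·(S₀ − S) = 0.2202 × 943.8 = 207.8 kg VSS/d.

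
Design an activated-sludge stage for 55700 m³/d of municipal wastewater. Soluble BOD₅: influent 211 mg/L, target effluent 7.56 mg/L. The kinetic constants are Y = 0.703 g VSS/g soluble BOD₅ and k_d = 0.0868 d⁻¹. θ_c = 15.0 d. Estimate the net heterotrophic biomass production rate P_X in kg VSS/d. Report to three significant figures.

P_X ≈ 3460 kg VSS/d

Y_obs = Y / (1 + k_d θ_c) = 0.703 / (1 + 0.0868 × 15.0) = 0.703 / 2.302 = 0.3054.
Q·(S₀ − S) = 55700 × (211 − 7.56) × 10⁻³ = 11332 kg/d removed.
P_X = Y_obs · Q(S₀ − S) = 0.3054 × 11332 = 3461 kg VSS/d.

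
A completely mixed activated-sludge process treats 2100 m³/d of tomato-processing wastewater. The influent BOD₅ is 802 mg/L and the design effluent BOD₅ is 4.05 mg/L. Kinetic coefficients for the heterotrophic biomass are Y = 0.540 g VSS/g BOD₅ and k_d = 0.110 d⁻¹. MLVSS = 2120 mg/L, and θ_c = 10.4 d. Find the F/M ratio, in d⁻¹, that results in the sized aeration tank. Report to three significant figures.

Steady-state biomass mass balance: V·X·(1 + k_d·θ_c) = Y·Q·(S₀ − S)·θ_c, so V = 0.540 × 2100 × (802 − 4.05) × 10.4 / [2120 × (1 + 0.110 × 10.4)] = 9.41×10^6 / 4545 = 2070 m³.
F/M = applied load / biomass = Q·S₀/(V·X) = 2100 × 802 / (2070 × 2120) = 0.3837 d⁻¹.

F/M ≈ 0.384 d⁻¹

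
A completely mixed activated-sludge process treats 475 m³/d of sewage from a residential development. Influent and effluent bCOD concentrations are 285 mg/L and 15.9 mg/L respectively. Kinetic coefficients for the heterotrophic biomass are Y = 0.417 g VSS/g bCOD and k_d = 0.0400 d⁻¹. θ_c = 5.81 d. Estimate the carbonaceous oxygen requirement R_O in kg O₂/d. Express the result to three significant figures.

R_O ≈ 66.4 kg O₂/d

Observed yield with endogenous decay: Y_obs = Y / (1 + k_d·θ_c) = 0.417 / (1 + 0.0400 × 5.81) = 0.417 / 1.232 = 0.3384 g VSS/g bCOD.
Mass of bCOD removed per day: Q(S₀ − S) = 475 × 269.1 g/m³ = 127.8 kg/d.
Net sludge production P_X = 0.3384 × 127.8 = 43.25 kg VSS/d.
Carbonaceous O₂ demand = substrate oxidised − cell-mass equivalent = 127.8 − 1.42 × 43.25 = 66.41 kg O₂/d.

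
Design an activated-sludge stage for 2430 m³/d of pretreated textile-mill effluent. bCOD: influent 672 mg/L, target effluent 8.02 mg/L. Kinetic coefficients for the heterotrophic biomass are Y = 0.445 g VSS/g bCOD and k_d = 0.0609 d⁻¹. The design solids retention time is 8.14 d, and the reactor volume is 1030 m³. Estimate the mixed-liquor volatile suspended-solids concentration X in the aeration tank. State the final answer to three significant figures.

From V·X·(1 + k_d·θ_c) = Y·Q·(S₀ − S)·θ_c: X = 0.445 × 2430 × (672 − 8.02) × 8.14 / [1030 × (1 + 0.0609 × 8.14)] = 3794 mg/L.

X ≈ 3790 mg/L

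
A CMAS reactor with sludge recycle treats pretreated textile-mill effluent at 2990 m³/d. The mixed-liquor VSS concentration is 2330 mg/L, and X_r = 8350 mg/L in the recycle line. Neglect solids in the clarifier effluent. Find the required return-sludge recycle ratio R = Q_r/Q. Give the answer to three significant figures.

Mass balance around the secondary clarifier (neglecting effluent solids): R = X / (X_r − X) = 2330 / (8350 − 2330) = 0.3870.

R ≈ 0.387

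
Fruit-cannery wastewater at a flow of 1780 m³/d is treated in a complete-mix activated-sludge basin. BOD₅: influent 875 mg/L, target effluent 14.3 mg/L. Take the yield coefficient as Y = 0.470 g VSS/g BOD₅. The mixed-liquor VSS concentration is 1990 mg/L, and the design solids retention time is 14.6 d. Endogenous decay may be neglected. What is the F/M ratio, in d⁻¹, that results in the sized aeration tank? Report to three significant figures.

F/M ≈ 0.148 d⁻¹

Biomass mass balance (decay neglected): V·X = Y·Q·(S₀ − S)·θ_c, so V = 0.470 × 1780 × (875 − 14.3) × 14.6 / 1990 = 5283 m³.
Food-to-microorganism ratio F/M = Q S₀ / (V X) = 1780 × 875 / (5283 × 1990) = 0.1482 d⁻¹.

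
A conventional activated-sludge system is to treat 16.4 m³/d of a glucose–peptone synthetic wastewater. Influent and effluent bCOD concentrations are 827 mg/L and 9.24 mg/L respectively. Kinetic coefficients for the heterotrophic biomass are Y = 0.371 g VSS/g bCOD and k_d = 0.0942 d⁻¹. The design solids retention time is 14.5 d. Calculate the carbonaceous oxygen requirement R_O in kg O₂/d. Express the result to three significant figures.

Observed yield with endogenous decay: Y_obs = Y / (1 + k_d·θ_c) = 0.371 / (1 + 0.0942 × 14.5) = 0.371 / 2.366 = 0.1568 g VSS/g bCOD.
Substrate removed = Q·(S₀ − S) = 16.4 m³/d × (827 − 9.24) g/m³ = 1.34×10^4 g/d = 13.41 kg/d.
Net sludge production P_X = 0.1568 × 13.41 = 2.103 kg VSS/d.
R_O = Q·(S₀ − S) − 1.42·P_X = 13.41 − 1.42 × 2.103 = 10.42 kg O₂/d.

R_O ≈ 10.4 kg O₂/d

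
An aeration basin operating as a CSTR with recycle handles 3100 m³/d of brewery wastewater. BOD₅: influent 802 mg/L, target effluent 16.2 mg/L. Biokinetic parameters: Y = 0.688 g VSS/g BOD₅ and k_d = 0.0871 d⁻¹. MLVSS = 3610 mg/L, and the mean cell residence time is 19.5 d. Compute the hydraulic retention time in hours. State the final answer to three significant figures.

Rearranging the biomass balance for a CMAS with decay, V = Y·Q·ΔS·θ_c / [X·(1+k_d θ_c)] = 0.688 × 3100 × (802 − 16.2) × 19.5 / [3610 × (1 + 0.0871 × 19.5)] = 3.27×10^7 / 9741 = 3355 m³.
HRT = V/Q = 3355 m³ / 3100 m³·d⁻¹ = 1.082 d × 24 = 25.97 h.

τ ≈ 26.0 h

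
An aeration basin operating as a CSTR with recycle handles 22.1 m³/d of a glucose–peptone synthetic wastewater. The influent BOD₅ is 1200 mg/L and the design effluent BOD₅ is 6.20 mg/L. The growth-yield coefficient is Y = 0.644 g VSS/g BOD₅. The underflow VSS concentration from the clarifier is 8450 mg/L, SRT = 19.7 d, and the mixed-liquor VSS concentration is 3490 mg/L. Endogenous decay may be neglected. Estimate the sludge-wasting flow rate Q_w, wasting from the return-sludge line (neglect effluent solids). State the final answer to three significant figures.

Q_w ≈ 2.01 m³/d

With k_d = 0 the design equation reduces to V = Y Q (S₀−S) θ_c / X = 0.644 × 22.1 × (1200 − 6.20) × 19.7 / 3490 = 95.91 m³.
Wasting from the return line (neglecting effluent solids): Q_w = V·X / (θ_c·X_r) = 95.91 × 3490 / (19.7 × 8450) = 2.011 m³/d.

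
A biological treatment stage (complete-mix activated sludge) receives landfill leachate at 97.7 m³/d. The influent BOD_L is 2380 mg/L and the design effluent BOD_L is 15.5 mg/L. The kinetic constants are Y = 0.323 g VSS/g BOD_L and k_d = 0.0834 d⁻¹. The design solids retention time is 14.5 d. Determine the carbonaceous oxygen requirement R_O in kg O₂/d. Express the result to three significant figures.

Y_obs = Y / (1 + k_d θ_c) = 0.323 / (1 + 0.0834 × 14.5) = 0.323 / 2.209 = 0.1462.
Q·(S₀ − S) = 97.7 × (2380 − 15.5) × 10⁻³ = 231.0 kg/d removed.
Biomass synthesised: P_X = Y_obs × 231.0 = 33.77 kg VSS/d.
R_O = Q·ΔS − 1.42 P_X = 231.0 − 47.96 = 183.1 kg O₂/d.

R_O ≈ 183 kg O₂/d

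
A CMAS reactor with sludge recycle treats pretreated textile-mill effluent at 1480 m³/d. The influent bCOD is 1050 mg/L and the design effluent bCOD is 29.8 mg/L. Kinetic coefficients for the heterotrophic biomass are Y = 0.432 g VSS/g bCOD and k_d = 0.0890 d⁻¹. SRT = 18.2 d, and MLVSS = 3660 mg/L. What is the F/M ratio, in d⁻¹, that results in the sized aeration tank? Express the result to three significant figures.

Steady-state biomass mass balance: V·X·(1 + k_d·θ_c) = Y·Q·(S₀ − S)·θ_c, so V = 0.432 × 1480 × (1050 − 29.8) × 18.2 / [3660 × (1 + 0.0890 × 18.2)] = 1.19×10^7 / 9588 = 1238 m³.
F/M = Q·S₀ / (V·X) = 1480 × 1050 / (1238 × 3660) = 0.3429 g bCOD·(g VSS·d)⁻¹.

F/M ≈ 0.343 d⁻¹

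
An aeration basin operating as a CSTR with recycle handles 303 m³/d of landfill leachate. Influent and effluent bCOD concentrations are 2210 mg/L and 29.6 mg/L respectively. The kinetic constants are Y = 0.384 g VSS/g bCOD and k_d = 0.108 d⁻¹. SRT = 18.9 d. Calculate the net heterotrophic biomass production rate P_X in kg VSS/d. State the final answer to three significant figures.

Observed yield with endogenous decay: Y_obs = Y / (1 + k_d·θ_c) = 0.384 / (1 + 0.108 × 18.9) = 0.384 / 3.041 = 0.1263 g VSS/g bCOD.
Mass of bCOD removed per day: Q(S₀ − S) = 303 × 2180 g/m³ = 660.7 kg/d.
Net biomass production P_X = Y_obs × Q·(S₀ − S) = 0.1263 × 660.7 = 83.42 kg VSS/d.

P_X ≈ 83.4 kg VSS/d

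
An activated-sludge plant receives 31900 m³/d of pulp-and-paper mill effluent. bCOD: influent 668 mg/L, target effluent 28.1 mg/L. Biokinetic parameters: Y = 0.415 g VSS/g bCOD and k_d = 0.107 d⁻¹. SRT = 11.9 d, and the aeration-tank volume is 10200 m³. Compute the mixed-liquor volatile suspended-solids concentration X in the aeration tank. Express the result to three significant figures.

Solving the biomass balance for X: X = Y Q (S₀−S) θ_c / [V (1+k_d θ_c)] = 0.415 × 31900 × (668 − 28.1) × 11.9 / [10200 × (1 + 0.107 × 11.9)] = 4348 mg/L.

X ≈ 4350 mg/L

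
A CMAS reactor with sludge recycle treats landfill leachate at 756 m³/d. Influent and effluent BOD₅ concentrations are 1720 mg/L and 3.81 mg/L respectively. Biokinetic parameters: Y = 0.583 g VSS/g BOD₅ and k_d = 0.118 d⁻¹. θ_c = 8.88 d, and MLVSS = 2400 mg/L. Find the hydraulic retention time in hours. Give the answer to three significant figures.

Steady-state biomass mass balance: V·X·(1 + k_d·θ_c) = Y·Q·(S₀ − S)·θ_c, so V = 0.583 × 756 × (1720 − 3.81) × 8.88 / [2400 × (1 + 0.118 × 8.88)] = 6.72×10^6 / 4915 = 1367 m³.
HRT = V/Q = 1367 m³ / 756 m³·d⁻¹ = 1.808 d × 24 = 43.39 h.

τ ≈ 43.4 h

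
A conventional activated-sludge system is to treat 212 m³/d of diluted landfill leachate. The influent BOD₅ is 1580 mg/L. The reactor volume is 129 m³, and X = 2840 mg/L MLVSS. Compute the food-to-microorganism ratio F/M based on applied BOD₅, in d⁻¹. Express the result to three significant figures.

Food-to-microorganism ratio F/M = Q S₀ / (V X) = 212 × 1580 / (129.0 × 2840) = 0.9143 d⁻¹.

F/M ≈ 0.914 d⁻¹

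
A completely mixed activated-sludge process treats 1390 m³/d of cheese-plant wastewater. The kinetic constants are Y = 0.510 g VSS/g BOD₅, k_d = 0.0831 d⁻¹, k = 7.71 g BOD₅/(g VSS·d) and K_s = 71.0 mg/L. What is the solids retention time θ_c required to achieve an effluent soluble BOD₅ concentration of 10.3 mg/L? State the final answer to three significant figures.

Specific growth rate at S = 10.3 mg/L: μ = YkS/(K_s+S) = 0.510·7.71·10.3/(71.0+10.3) = 0.4982 d⁻¹.
θ_c = 1/(μ − k_d) = 1/(0.4982 − 0.0831) = 1/0.4151 = 2.409 d.

θ_c ≈ 2.41 d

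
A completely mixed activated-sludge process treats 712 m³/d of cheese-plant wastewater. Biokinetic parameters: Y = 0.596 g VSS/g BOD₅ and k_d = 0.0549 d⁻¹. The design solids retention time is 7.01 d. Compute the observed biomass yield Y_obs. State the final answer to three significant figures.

The observed yield is Y_obs = Y/(1 + k_d·θ_c) = 0.596 / (1 + 0.0549 × 7.01) = 0.596 / 1.385 = 0.4304 g VSS per g BOD₅ removed.

Y_obs ≈ 0.430 g VSS/g BOD₅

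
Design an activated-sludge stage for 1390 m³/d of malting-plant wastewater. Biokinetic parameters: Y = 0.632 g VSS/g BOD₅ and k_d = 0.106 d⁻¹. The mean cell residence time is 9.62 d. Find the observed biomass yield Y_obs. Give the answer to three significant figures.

Y_obs ≈ 0.313 g VSS/g BOD₅

Correct the yield for decay: Y_obs = Y/(1 + k_d θ_c) = 0.632 / (1 + 0.106 × 9.62) = 0.632 / 2.020 = 0.3129.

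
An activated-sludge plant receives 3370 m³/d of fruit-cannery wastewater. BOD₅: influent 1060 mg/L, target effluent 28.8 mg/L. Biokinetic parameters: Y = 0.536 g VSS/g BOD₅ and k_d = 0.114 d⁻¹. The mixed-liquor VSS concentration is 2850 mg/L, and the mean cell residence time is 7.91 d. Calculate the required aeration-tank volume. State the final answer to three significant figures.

V ≈ 2720 m³

From the SRT design equation V = Y Q (S₀−S) θ_c / [X (1 + k_d θ_c)] = 0.536 × 3370 × (1060 − 28.8) × 7.91 / [2850 × (1 + 0.114 × 7.91)] = 1.47×10^7 / 5420 = 2718 m³.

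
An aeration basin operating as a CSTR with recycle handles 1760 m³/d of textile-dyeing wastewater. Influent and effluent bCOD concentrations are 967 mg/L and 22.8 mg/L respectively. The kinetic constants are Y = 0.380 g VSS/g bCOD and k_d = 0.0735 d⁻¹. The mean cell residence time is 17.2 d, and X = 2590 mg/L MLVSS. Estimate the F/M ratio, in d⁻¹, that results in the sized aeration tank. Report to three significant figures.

F/M ≈ 0.355 d⁻¹

Steady-state biomass mass balance: V·X·(1 + k_d·θ_c) = Y·Q·(S₀ − S)·θ_c, so V = 0.380 × 1760 × (967 − 22.8) × 17.2 / [2590 × (1 + 0.0735 × 17.2)] = 1.09×10^7 / 5864 = 1852 m³.
Food-to-microorganism ratio F/M = Q S₀ / (V X) = 1760 × 967 / (1852 × 2590) = 0.3548 d⁻¹.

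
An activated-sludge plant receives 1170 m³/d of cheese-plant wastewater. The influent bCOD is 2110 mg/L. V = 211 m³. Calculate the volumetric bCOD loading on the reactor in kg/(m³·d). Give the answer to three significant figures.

L_v = Q S₀ / V = 1170 × 2110 × 10⁻³ / 211.0 = 11.70 kg/(m³·d).

L_v ≈ 11.7 kg bCOD/(m³·d)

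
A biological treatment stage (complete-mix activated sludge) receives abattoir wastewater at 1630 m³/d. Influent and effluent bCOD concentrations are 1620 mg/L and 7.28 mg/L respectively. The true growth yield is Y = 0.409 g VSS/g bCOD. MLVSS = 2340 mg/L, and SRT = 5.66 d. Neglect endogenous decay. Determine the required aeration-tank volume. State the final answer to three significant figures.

V·X = Y·Q·ΔS·θ_c gives V = 0.409 × 1630 × (1620 − 7.28) × 5.66 / 2340 = 2601 m³.

V ≈ 2600 m³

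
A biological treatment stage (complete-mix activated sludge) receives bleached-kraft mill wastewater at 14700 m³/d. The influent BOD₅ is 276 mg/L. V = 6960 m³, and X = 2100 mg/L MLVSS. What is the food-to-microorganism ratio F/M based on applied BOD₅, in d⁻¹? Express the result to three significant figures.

Food-to-microorganism ratio F/M = Q S₀ / (V X) = 14700 × 276 / (6960 × 2100) = 0.2776 d⁻¹.

F/M ≈ 0.278 d⁻¹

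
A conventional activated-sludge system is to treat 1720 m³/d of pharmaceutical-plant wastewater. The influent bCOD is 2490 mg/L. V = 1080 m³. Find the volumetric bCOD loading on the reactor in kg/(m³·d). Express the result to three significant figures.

Applied bCOD load per unit volume = Q·S₀/V = (1720 × 2490/1000)/1080 = 3.966 kg bCOD·m⁻³·d⁻¹.

L_v ≈ 3.97 kg bCOD/(m³·d)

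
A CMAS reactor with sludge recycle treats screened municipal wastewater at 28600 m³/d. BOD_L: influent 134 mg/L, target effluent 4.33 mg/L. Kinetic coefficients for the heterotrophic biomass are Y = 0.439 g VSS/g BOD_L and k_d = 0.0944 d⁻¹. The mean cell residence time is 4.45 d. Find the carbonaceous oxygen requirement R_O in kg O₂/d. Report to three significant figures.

Observed yield with endogenous decay: Y_obs = Y / (1 + k_d·θ_c) = 0.439 / (1 + 0.0944 × 4.45) = 0.439 / 1.420 = 0.3091 g VSS/g BOD_L.
Q·(S₀ − S) = 28600 × (134 − 4.33) × 10⁻³ = 3709 kg/d removed.
Biomass synthesised: P_X = Y_obs × 3709 = 1146 kg VSS/d.
Carbonaceous O₂ demand = substrate oxidised − cell-mass equivalent = 3709 − 1.42 × 1146 = 2081 kg O₂/d.

R_O ≈ 2080 kg O₂/d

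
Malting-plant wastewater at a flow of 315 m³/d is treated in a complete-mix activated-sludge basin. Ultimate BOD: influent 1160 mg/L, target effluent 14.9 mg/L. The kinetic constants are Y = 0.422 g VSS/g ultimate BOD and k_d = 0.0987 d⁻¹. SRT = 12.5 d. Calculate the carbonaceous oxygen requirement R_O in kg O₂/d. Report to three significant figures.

R_O ≈ 264 kg O₂/d

Correct the yield for decay: Y_obs = Y/(1 + k_d θ_c) = 0.422 / (1 + 0.0987 × 12.5) = 0.422 / 2.234 = 0.1889.
Q·(S₀ − S) = 315 × (1160 − 14.9) × 10⁻³ = 360.7 kg/d removed.
P_X = Y_obs·Q·(S₀ − S) = 0.1889 × 360.7 = 68.14 kg VSS/d.
Carbonaceous O₂ demand = substrate oxidised − cell-mass equivalent = 360.7 − 1.42 × 68.14 = 263.9 kg O₂/d.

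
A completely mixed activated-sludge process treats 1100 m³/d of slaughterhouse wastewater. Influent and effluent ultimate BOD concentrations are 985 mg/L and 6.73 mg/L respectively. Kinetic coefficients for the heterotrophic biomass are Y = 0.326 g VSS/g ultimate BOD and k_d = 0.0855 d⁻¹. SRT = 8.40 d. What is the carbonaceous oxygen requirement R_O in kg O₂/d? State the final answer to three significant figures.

R_O ≈ 786 kg O₂/d

Y_obs = Y / (1 + k_d θ_c) = 0.326 / (1 + 0.0855 × 8.40) = 0.326 / 1.718 = 0.1897.
Q·(S₀ − S) = 1100 × (985 − 6.73) × 10⁻³ = 1076 kg/d removed.
Net sludge production P_X = 0.1897 × 1076 = 204.2 kg VSS/d.
R_O = Q·(S₀ − S) − 1.42·P_X = 1076 − 1.42 × 204.2 = 786.2 kg O₂/d.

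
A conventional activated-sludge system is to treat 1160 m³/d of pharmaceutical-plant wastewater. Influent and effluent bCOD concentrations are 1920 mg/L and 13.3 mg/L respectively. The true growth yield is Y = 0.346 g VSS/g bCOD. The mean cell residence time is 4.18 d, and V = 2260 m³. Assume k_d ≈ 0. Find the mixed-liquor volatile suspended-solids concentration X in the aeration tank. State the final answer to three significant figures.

From V·X = Y·Q·(S₀ − S)·θ_c (decay neglected): X = 0.346 × 1160 × (1920 − 13.3) × 4.18 / 2260 = 1415 mg/L.

X ≈ 1420 mg/L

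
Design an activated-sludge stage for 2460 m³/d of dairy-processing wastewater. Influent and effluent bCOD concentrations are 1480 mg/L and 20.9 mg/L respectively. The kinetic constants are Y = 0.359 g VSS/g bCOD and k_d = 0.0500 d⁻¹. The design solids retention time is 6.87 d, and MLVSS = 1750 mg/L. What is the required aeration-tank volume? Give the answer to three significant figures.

Steady-state biomass mass balance: V·X·(1 + k_d·θ_c) = Y·Q·(S₀ − S)·θ_c, so V = 0.359 × 2460 × (1480 − 20.9) × 6.87 / [1750 × (1 + 0.0500 × 6.87)] = 8.85×10^6 / 2351 = 3765 m³.

V ≈ 3770 m³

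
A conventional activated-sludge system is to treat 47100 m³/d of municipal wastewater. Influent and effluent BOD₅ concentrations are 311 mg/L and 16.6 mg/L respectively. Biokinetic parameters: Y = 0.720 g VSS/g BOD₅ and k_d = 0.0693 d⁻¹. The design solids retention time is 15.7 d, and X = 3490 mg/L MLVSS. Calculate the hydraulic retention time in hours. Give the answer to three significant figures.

Rearranging the biomass balance for a CMAS with decay, V = Y·Q·ΔS·θ_c / [X·(1+k_d θ_c)] = 0.720 × 47100 × (311 − 16.6) × 15.7 / [3490 × (1 + 0.0693 × 15.7)] = 1.57×10^8 / 7287 = 21510 m³.
τ = V/Q = 21510/47100 = 0.4567 d, or 10.96 h.

τ ≈ 11.0 h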